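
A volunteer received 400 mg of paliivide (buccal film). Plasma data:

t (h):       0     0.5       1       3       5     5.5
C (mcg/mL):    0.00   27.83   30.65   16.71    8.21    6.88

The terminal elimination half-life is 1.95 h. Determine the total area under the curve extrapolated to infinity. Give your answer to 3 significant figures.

AUC = 117 mcg/mL·h

Trapezoidal AUC_0→5.5:
  [0→0.5]: (0.00+27.83)/2 × 0.5 = 6.9575
  [0.5→1]: (27.83+30.65)/2 × 0.5 = 14.62
  [1→3]: (30.65+16.71)/2 × 2 = 47.36
  [3→5]: (16.71+8.21)/2 × 2 = 24.92
  [5→5.5]: (8.21+6.88)/2 × 0.5 = 3.7725
  Sum = 97.63 mcg/mL·h
k_e = ln2 / t½ = 0.693147 / 1.95 = 0.3555 h^-1
Extrapolated tail: C_last / k_e = 6.88 / 0.3555 = 19.353
AUC_0→∞ = 97.63 + 19.353 = 116.983 mcg/mL·h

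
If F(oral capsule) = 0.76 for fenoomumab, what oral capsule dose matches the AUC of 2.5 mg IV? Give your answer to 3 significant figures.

For equal systemic exposure: F × D_ev = D_iv
D_ev = D_iv / F = 2.5 / 0.76 = 3.28947 mg

D_oral = 3.29 mg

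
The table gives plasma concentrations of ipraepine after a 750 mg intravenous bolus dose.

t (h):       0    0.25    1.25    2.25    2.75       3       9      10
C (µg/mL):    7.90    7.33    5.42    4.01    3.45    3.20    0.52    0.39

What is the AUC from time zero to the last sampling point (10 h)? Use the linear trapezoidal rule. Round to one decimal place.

Trapezoidal AUC_0→10:
  [0→0.25]: (7.90+7.33)/2 × 0.25 = 1.90375
  [0.25→1.25]: (7.33+5.42)/2 × 1 = 6.375
  [1.25→2.25]: (5.42+4.01)/2 × 1 = 4.715
  [2.25→2.75]: (4.01+3.45)/2 × 0.5 = 1.865
  [2.75→3]: (3.45+3.20)/2 × 0.25 = 0.83125
  [3→9]: (3.20+0.52)/2 × 6 = 11.16
  [9→10]: (0.52+0.39)/2 × 1 = 0.455
  Sum = 27.305 µg/mL·h

AUC = 27.3 µg/mL·h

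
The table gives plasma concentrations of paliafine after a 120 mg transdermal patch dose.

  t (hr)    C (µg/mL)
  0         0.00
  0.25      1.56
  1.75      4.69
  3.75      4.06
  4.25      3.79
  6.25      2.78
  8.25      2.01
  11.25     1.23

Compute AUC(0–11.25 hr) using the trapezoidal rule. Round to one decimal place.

Trapezoidal AUC_0→11.25:
  [0→0.25]: (0.00+1.56)/2 × 0.25 = 0.195
  [0.25→1.75]: (1.56+4.69)/2 × 1.5 = 4.6875
  [1.75→3.75]: (4.69+4.06)/2 × 2 = 8.75
  [3.75→4.25]: (4.06+3.79)/2 × 0.5 = 1.9625
  [4.25→6.25]: (3.79+2.78)/2 × 2 = 6.57
  [6.25→8.25]: (2.78+2.01)/2 × 2 = 4.79
  [8.25→11.25]: (2.01+1.23)/2 × 3 = 4.86
  Sum = 31.815 µg/mL·hr

AUC = 31.8 µg/mL·hr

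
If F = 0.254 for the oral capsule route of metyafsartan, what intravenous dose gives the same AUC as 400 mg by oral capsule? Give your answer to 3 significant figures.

D_iv = 102 mg

Systemic exposure from an extravascular dose = F × D_ev, so the equivalent IV dose is F × D_ev.
D_iv = F × D_ev = 0.254 × 400 = 101.6 mg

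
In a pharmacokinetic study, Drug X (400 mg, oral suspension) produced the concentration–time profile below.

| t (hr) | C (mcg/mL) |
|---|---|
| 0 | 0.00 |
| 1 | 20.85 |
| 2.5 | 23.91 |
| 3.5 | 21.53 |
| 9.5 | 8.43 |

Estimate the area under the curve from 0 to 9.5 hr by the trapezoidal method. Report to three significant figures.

Trapezoidal AUC_0→9.5:
  [0→1]: (0.00+20.85)/2 × 1 = 10.425
  [1→2.5]: (20.85+23.91)/2 × 1.5 = 33.57
  [2.5→3.5]: (23.91+21.53)/2 × 1 = 22.72
  [3.5→9.5]: (21.53+8.43)/2 × 6 = 89.88
  Sum = 156.595 mcg/mL·hr

AUC = 157 mcg/mL·hr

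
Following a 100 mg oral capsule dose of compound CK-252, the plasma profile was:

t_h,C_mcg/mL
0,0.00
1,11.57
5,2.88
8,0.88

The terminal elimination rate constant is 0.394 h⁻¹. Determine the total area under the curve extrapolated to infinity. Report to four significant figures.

AUC = 42.56 mcg/mL·h

Trapezoidal AUC_0→8:
  [0→1]: (0.00+11.57)/2 × 1 = 5.785
  [1→5]: (11.57+2.88)/2 × 4 = 28.9
  [5→8]: (2.88+0.88)/2 × 3 = 5.64
  Sum = 40.325 mcg/mL·h
Extrapolated tail: C_last / k_e = 0.88 / 0.394 = 2.234
AUC_0→∞ = 40.325 + 2.234 = 42.559 mcg/mL·h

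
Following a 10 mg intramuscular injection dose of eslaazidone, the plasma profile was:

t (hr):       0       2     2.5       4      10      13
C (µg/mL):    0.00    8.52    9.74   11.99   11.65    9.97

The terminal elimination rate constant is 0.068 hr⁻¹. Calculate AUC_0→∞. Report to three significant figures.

Trapezoidal AUC_0→13:
  [0→2]: (0.00+8.52)/2 × 2 = 8.52
  [2→2.5]: (8.52+9.74)/2 × 0.5 = 4.565
  [2.5→4]: (9.74+11.99)/2 × 1.5 = 16.2975
  [4→10]: (11.99+11.65)/2 × 6 = 70.92
  [10→13]: (11.65+9.97)/2 × 3 = 32.43
  Sum = 132.7325 µg/mL·hr
Extrapolated tail: C_last / k_e = 9.97 / 0.068 = 146.618
AUC_0→∞ = 132.7325 + 146.618 = 279.3505 µg/mL·hr

AUC = 279 µg/mL·hr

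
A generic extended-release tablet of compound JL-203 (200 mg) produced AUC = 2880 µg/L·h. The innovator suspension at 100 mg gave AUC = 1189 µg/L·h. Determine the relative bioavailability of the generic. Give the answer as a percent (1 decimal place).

F_rel = 121.1%

F_rel = (AUC_test/D_test) / (AUC_ref/D_ref)
      = (2880/200) / (1189/100)
      = 14.4 / 11.89 = 1.2111 = 121.11%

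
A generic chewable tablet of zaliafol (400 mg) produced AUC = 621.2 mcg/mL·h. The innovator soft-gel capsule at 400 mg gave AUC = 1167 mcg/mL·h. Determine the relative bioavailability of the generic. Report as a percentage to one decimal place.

F_rel = (AUC_test/D_test) / (AUC_ref/D_ref)
      = (621.2/400) / (1167/400)
      = 1.553 / 2.9175 = 0.5323 = 53.23%

F_rel = 53.2%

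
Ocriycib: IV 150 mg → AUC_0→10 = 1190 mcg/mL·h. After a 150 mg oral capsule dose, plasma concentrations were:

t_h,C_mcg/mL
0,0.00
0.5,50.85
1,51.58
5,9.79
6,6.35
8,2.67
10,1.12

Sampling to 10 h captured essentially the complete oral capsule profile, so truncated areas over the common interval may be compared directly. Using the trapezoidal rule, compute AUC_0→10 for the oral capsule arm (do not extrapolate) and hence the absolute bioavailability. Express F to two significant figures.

F = 0.15

Trapezoidal AUC_0→10 (oral capsule):
  [0→0.5]: (0.00+50.85)/2 × 0.5 = 12.7125
  [0.5→1]: (50.85+51.58)/2 × 0.5 = 25.6075
  [1→5]: (51.58+9.79)/2 × 4 = 122.74
  [5→6]: (9.79+6.35)/2 × 1 = 8.07
  [6→8]: (6.35+2.67)/2 × 2 = 9.02
  [8→10]: (2.67+1.12)/2 × 2 = 3.79
  Sum = 181.94 mcg/mL·h
F = (AUC_ev/D_ev)/(AUC_iv/D_iv) = (181.94/150)/(1190/150) = 1.21293/7.93333 = 0.1529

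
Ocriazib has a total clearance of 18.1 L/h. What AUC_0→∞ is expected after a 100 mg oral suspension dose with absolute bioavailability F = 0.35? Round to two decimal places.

AUC = 1.93 mg/L·h

AUC_0→∞ = F × Dose / CL
        = 0.35 × 100 / 18.1 = 1.9337 mg/L·h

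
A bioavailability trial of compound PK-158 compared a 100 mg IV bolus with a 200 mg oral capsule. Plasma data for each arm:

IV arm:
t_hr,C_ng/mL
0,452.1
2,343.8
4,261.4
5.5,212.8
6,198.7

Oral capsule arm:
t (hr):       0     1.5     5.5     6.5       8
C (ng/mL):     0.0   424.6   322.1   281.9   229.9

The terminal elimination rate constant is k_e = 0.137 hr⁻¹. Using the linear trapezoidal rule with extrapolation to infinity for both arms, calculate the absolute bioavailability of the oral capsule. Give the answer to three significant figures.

F = 0.631

Trapezoidal AUC_0→6 (IV):
  [0→2]: (452.1+343.8)/2 × 2 = 795.9
  [2→4]: (343.8+261.4)/2 × 2 = 605.2
  [4→5.5]: (261.4+212.8)/2 × 1.5 = 355.65
  [5.5→6]: (212.8+198.7)/2 × 0.5 = 102.875
  Sum = 1859.625 ng/mL·hr
IV tail: 198.7/0.137 = 1450.365; AUC_iv,0→∞ = 1859.625 + 1450.365 = 3309.99 ng/mL·hr
Trapezoidal AUC_0→8 (oral capsule):
  [0→1.5]: (0.0+424.6)/2 × 1.5 = 318.45
  [1.5→5.5]: (424.6+322.1)/2 × 4 = 1493.4
  [5.5→6.5]: (322.1+281.9)/2 × 1 = 302.0
  [6.5→8]: (281.9+229.9)/2 × 1.5 = 383.85
  Sum = 2497.7 ng/mL·hr
oral capsule tail: 229.9/0.137 = 1678.102; AUC_ev,0→∞ = 2497.7 + 1678.102 = 4175.802 ng/mL·hr
F = (AUC_ev/D_ev)/(AUC_iv/D_iv) = (4175.802/200)/(3309.99/100) = 20.87901/33.0999 = 0.6308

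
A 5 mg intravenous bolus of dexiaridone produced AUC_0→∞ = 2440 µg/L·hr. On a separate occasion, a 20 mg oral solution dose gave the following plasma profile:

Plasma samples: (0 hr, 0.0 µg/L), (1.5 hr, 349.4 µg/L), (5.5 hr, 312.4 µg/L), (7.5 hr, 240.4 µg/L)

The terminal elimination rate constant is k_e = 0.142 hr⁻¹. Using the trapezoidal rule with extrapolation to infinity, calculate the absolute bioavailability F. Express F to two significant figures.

Trapezoidal AUC_0→7.5 (oral solution):
  [0→1.5]: (0.0+349.4)/2 × 1.5 = 262.05
  [1.5→5.5]: (349.4+312.4)/2 × 4 = 1323.6
  [5.5→7.5]: (312.4+240.4)/2 × 2 = 552.8
  Sum = 2138.45 µg/L·hr
Tail: C_last/k_e = 240.4/0.142 = 1692.958
AUC_0→∞ (oral solution) = 2138.45 + 1692.958 = 3831.408 µg/L·hr
F = (AUC_ev/D_ev)/(AUC_iv/D_iv) = (3831.408/20)/(2440/5) = 191.5704/488 = 0.3926

F = 0.39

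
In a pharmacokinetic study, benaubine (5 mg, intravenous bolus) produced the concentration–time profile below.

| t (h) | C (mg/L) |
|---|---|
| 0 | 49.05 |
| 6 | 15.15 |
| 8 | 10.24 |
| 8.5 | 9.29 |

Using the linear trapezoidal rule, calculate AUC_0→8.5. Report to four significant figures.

AUC = 222.9 mg/L·h

Trapezoidal AUC_0→8.5:
  [0→6]: (49.05+15.15)/2 × 6 = 192.6
  [6→8]: (15.15+10.24)/2 × 2 = 25.39
  [8→8.5]: (10.24+9.29)/2 × 0.5 = 4.8825
  Sum = 222.8725 mg/L·h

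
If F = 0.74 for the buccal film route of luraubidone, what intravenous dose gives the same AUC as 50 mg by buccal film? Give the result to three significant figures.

D_iv = 37.0 mg

Systemic exposure from an extravascular dose = F × D_ev, so the equivalent IV dose is F × D_ev.
D_iv = F × D_ev = 0.74 × 50 = 37 mg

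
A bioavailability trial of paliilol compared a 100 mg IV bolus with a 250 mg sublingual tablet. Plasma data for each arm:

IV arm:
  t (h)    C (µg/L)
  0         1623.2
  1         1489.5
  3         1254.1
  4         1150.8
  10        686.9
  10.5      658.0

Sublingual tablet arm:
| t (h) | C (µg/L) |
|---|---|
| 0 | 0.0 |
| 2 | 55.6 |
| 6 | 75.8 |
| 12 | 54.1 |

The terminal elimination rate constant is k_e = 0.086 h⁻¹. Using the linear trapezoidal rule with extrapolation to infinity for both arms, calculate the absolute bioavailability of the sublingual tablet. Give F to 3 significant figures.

F = 0.0281

Trapezoidal AUC_0→10.5 (IV):
  [0→1]: (1623.2+1489.5)/2 × 1 = 1556.35
  [1→3]: (1489.5+1254.1)/2 × 2 = 2743.6
  [3→4]: (1254.1+1150.8)/2 × 1 = 1202.45
  [4→10]: (1150.8+686.9)/2 × 6 = 5513.1
  [10→10.5]: (686.9+658.0)/2 × 0.5 = 336.225
  Sum = 11351.725 µg/L·h
IV tail: 658.0/0.086 = 7651.163; AUC_iv,0→∞ = 11351.725 + 7651.163 = 19002.888 µg/L·h
Trapezoidal AUC_0→12 (sublingual tablet):
  [0→2]: (0.0+55.6)/2 × 2 = 55.6
  [2→6]: (55.6+75.8)/2 × 4 = 262.8
  [6→12]: (75.8+54.1)/2 × 6 = 389.7
  Sum = 708.1 µg/L·h
sublingual tablet tail: 54.1/0.086 = 629.070; AUC_ev,0→∞ = 708.1 + 629.070 = 1337.17 µg/L·h
F = (AUC_ev/D_ev)/(AUC_iv/D_iv) = (1337.17/250)/(19002.888/100) = 5.34868/190.02888 = 0.0281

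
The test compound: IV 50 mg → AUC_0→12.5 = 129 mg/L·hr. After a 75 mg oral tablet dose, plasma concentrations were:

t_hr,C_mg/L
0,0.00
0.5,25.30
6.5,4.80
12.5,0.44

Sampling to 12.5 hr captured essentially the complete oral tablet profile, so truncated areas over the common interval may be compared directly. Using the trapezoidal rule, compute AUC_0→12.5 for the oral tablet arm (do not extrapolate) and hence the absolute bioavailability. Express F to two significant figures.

Trapezoidal AUC_0→12.5 (oral tablet):
  [0→0.5]: (0.00+25.30)/2 × 0.5 = 6.325
  [0.5→6.5]: (25.30+4.80)/2 × 6 = 90.3
  [6.5→12.5]: (4.80+0.44)/2 × 6 = 15.72
  Sum = 112.345 mg/L·hr
F = (AUC_ev/D_ev)/(AUC_iv/D_iv) = (112.345/75)/(129/50) = 1.49793/2.58 = 0.5806

F = 0.58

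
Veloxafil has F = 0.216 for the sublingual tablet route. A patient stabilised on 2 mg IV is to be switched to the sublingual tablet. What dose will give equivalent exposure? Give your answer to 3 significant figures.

For equal systemic exposure: F × D_ev = D_iv
D_ev = D_iv / F = 2 / 0.216 = 9.25926 mg

D_sublingual = 9.26 mg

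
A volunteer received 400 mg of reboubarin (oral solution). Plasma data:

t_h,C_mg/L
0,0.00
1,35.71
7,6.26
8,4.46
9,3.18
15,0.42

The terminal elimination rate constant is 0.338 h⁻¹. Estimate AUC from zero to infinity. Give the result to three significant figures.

AUC = 165 mg/L·h

Trapezoidal AUC_0→15:
  [0→1]: (0.00+35.71)/2 × 1 = 17.855
  [1→7]: (35.71+6.26)/2 × 6 = 125.91
  [7→8]: (6.26+4.46)/2 × 1 = 5.36
  [8→9]: (4.46+3.18)/2 × 1 = 3.82
  [9→15]: (3.18+0.42)/2 × 6 = 10.8
  Sum = 163.745 mg/L·h
Extrapolated tail: C_last / k_e = 0.42 / 0.338 = 1.243
AUC_0→∞ = 163.745 + 1.243 = 164.988 mg/L·h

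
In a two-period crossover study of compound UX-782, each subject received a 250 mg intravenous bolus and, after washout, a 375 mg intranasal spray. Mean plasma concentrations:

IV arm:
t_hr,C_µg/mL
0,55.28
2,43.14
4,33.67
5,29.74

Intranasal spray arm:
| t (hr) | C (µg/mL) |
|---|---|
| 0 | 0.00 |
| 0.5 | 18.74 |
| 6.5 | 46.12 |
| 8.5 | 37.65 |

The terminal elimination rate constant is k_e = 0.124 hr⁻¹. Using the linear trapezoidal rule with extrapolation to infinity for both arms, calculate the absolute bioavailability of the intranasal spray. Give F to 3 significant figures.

F = 0.875

Trapezoidal AUC_0→5 (IV):
  [0→2]: (55.28+43.14)/2 × 2 = 98.42
  [2→4]: (43.14+33.67)/2 × 2 = 76.81
  [4→5]: (33.67+29.74)/2 × 1 = 31.705
  Sum = 206.935 µg/mL·hr
IV tail: 29.74/0.124 = 239.839; AUC_iv,0→∞ = 206.935 + 239.839 = 446.774 µg/mL·hr
Trapezoidal AUC_0→8.5 (intranasal spray):
  [0→0.5]: (0.00+18.74)/2 × 0.5 = 4.685
  [0.5→6.5]: (18.74+46.12)/2 × 6 = 194.58
  [6.5→8.5]: (46.12+37.65)/2 × 2 = 83.77
  Sum = 283.035 µg/mL·hr
intranasal spray tail: 37.65/0.124 = 303.629; AUC_ev,0→∞ = 283.035 + 303.629 = 586.664 µg/mL·hr
F = (AUC_ev/D_ev)/(AUC_iv/D_iv) = (586.664/375)/(446.774/250) = 1.56444/1.787096 = 0.8754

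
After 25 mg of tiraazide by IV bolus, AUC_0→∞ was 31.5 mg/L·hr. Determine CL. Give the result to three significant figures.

CL = 0.794 L/hr

CL = Dose_iv / AUC_0→∞
   = 25 / 31.5 = 0.793651 L/hr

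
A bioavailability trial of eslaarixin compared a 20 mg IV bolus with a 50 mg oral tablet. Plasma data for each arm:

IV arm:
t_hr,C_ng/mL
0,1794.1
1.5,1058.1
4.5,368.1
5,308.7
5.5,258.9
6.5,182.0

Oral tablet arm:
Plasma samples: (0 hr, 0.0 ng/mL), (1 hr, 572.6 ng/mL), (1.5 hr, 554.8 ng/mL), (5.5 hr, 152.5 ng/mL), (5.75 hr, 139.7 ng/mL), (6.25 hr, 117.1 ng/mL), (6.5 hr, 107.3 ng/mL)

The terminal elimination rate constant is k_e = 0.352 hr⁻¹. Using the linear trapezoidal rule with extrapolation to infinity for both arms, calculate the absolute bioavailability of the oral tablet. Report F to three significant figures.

F = 0.181

Trapezoidal AUC_0→6.5 (IV):
  [0→1.5]: (1794.1+1058.1)/2 × 1.5 = 2139.15
  [1.5→4.5]: (1058.1+368.1)/2 × 3 = 2139.3
  [4.5→5]: (368.1+308.7)/2 × 0.5 = 169.2
  [5→5.5]: (308.7+258.9)/2 × 0.5 = 141.9
  [5.5→6.5]: (258.9+182.0)/2 × 1 = 220.45
  Sum = 4810.0 ng/mL·hr
IV tail: 182.0/0.352 = 517.045; AUC_iv,0→∞ = 4810.0 + 517.045 = 5327.045 ng/mL·hr
Trapezoidal AUC_0→6.5 (oral tablet):
  [0→1]: (0.0+572.6)/2 × 1 = 286.3
  [1→1.5]: (572.6+554.8)/2 × 0.5 = 281.85
  [1.5→5.5]: (554.8+152.5)/2 × 4 = 1414.6
  [5.5→5.75]: (152.5+139.7)/2 × 0.25 = 36.525
  [5.75→6.25]: (139.7+117.1)/2 × 0.5 = 64.2
  [6.25→6.5]: (117.1+107.3)/2 × 0.25 = 28.05
  Sum = 2111.525 ng/mL·hr
oral tablet tail: 107.3/0.352 = 304.830; AUC_ev,0→∞ = 2111.525 + 304.830 = 2416.355 ng/mL·hr
F = (AUC_ev/D_ev)/(AUC_iv/D_iv) = (2416.355/50)/(5327.045/20) = 48.3271/266.35225 = 0.1814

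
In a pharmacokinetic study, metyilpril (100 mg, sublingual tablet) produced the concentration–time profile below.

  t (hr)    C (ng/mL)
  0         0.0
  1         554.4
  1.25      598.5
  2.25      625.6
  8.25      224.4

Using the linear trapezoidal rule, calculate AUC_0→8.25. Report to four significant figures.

Trapezoidal AUC_0→8.25:
  [0→1]: (0.0+554.4)/2 × 1 = 277.2
  [1→1.25]: (554.4+598.5)/2 × 0.25 = 144.1125
  [1.25→2.25]: (598.5+625.6)/2 × 1 = 612.05
  [2.25→8.25]: (625.6+224.4)/2 × 6 = 2550.0
  Sum = 3583.3625 ng/mL·hr

AUC = 3583 ng/mL·hr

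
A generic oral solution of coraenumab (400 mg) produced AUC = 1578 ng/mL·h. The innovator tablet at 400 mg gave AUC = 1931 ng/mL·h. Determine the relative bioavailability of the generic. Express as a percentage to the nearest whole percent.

F_rel = 82%

F_rel = (AUC_test/D_test) / (AUC_ref/D_ref)
      = (1578/400) / (1931/400)
      = 3.945 / 4.8275 = 0.8172 = 81.72%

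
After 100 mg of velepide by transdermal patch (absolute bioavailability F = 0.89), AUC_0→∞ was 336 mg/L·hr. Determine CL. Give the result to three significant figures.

CL = F × Dose / AUC_0→∞
   = 0.89 × 100 / 336 = 0.264881 L/hr

CL = 0.265 L/hr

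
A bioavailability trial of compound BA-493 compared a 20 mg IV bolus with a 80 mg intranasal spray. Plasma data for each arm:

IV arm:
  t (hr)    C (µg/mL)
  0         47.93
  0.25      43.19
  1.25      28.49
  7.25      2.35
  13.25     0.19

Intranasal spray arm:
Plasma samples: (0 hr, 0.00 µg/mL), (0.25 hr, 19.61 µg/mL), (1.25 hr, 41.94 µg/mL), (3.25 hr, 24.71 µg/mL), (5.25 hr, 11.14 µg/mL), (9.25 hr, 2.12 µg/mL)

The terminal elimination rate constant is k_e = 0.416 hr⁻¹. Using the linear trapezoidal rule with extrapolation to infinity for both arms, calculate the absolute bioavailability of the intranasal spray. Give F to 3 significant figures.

Trapezoidal AUC_0→13.25 (IV):
  [0→0.25]: (47.93+43.19)/2 × 0.25 = 11.39
  [0.25→1.25]: (43.19+28.49)/2 × 1 = 35.84
  [1.25→7.25]: (28.49+2.35)/2 × 6 = 92.52
  [7.25→13.25]: (2.35+0.19)/2 × 6 = 7.62
  Sum = 147.37 µg/mL·hr
IV tail: 0.19/0.416 = 0.457; AUC_iv,0→∞ = 147.37 + 0.457 = 147.827 µg/mL·hr
Trapezoidal AUC_0→9.25 (intranasal spray):
  [0→0.25]: (0.00+19.61)/2 × 0.25 = 2.45125
  [0.25→1.25]: (19.61+41.94)/2 × 1 = 30.775
  [1.25→3.25]: (41.94+24.71)/2 × 2 = 66.65
  [3.25→5.25]: (24.71+11.14)/2 × 2 = 35.85
  [5.25→9.25]: (11.14+2.12)/2 × 4 = 26.52
  Sum = 162.24625 µg/mL·hr
intranasal spray tail: 2.12/0.416 = 5.096; AUC_ev,0→∞ = 162.24625 + 5.096 = 167.34225 µg/mL·hr
F = (AUC_ev/D_ev)/(AUC_iv/D_iv) = (167.34225/80)/(147.827/20) = 2.09178/7.39135 = 0.2830

F = 0.283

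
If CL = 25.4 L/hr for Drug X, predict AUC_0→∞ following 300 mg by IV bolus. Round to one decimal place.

AUC = 11.8 mg/L·hr

AUC_0→∞ = Dose_iv / CL
        = 300 / 25.4 = 11.811 mg/L·hr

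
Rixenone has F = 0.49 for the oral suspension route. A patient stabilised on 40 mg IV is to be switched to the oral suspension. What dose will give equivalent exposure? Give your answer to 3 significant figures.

For equal systemic exposure: F × D_ev = D_iv
D_ev = D_iv / F = 40 / 0.49 = 81.6327 mg

D_oral = 81.6 mg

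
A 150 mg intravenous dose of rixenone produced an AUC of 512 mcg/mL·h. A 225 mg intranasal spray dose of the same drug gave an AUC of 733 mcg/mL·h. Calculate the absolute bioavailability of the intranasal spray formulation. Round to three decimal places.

F = (AUC_ev / D_ev) / (AUC_iv / D_iv)
  = (733/225) / (512/150)
  = 3.25778 / 3.41333 = 0.9544

F = 0.954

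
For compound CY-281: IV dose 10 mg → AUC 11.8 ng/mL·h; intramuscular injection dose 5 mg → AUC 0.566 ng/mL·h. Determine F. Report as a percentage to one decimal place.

F = (AUC_ev / D_ev) / (AUC_iv / D_iv)
  = (0.566/5) / (11.8/10)
  = 0.1132 / 1.18 = 0.0959
  = 9.59%

F = 9.6%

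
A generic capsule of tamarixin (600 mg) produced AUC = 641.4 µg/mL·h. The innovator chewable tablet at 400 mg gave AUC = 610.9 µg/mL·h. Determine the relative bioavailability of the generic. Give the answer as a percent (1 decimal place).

F_rel = (AUC_test/D_test) / (AUC_ref/D_ref)
      = (641.4/600) / (610.9/400)
      = 1.069 / 1.52725 = 0.7000 = 70.00%

F_rel = 70.0%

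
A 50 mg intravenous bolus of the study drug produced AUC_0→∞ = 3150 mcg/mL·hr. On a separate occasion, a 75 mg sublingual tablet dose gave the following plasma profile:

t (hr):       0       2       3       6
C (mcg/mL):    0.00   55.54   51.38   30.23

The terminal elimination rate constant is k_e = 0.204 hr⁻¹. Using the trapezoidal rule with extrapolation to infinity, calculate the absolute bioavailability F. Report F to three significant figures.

F = 0.0803

Trapezoidal AUC_0→6 (sublingual tablet):
  [0→2]: (0.00+55.54)/2 × 2 = 55.54
  [2→3]: (55.54+51.38)/2 × 1 = 53.46
  [3→6]: (51.38+30.23)/2 × 3 = 122.415
  Sum = 231.415 mcg/mL·hr
Tail: C_last/k_e = 30.23/0.204 = 148.186
AUC_0→∞ (sublingual tablet) = 231.415 + 148.186 = 379.601 mcg/mL·hr
F = (AUC_ev/D_ev)/(AUC_iv/D_iv) = (379.601/75)/(3150/50) = 5.06135/63 = 0.0803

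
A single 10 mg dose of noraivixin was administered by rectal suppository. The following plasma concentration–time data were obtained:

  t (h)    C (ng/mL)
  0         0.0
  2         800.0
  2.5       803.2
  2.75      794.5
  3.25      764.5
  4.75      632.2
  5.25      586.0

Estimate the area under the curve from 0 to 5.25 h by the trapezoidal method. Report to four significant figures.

Trapezoidal AUC_0→5.25:
  [0→2]: (0.0+800.0)/2 × 2 = 800.0
  [2→2.5]: (800.0+803.2)/2 × 0.5 = 400.8
  [2.5→2.75]: (803.2+794.5)/2 × 0.25 = 199.7125
  [2.75→3.25]: (794.5+764.5)/2 × 0.5 = 389.75
  [3.25→4.75]: (764.5+632.2)/2 × 1.5 = 1047.525
  [4.75→5.25]: (632.2+586.0)/2 × 0.5 = 304.55
  Sum = 3142.3375 ng/mL·h

AUC = 3142 ng/mL·h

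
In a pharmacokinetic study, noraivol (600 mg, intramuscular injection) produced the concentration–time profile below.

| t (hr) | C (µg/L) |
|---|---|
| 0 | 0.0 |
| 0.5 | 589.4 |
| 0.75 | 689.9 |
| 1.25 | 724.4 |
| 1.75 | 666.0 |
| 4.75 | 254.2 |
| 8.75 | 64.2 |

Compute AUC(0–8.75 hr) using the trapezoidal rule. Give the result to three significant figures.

Trapezoidal AUC_0→8.75:
  [0→0.5]: (0.0+589.4)/2 × 0.5 = 147.35
  [0.5→0.75]: (589.4+689.9)/2 × 0.25 = 159.9125
  [0.75→1.25]: (689.9+724.4)/2 × 0.5 = 353.575
  [1.25→1.75]: (724.4+666.0)/2 × 0.5 = 347.6
  [1.75→4.75]: (666.0+254.2)/2 × 3 = 1380.3
  [4.75→8.75]: (254.2+64.2)/2 × 4 = 636.8
  Sum = 3025.5375 µg/L·hr

AUC = 3030 µg/L·hr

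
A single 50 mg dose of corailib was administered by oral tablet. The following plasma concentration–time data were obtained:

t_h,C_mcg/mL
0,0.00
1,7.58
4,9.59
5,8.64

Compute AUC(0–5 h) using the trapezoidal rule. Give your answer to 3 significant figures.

AUC = 38.7 mcg/mL·h

Trapezoidal AUC_0→5:
  [0→1]: (0.00+7.58)/2 × 1 = 3.79
  [1→4]: (7.58+9.59)/2 × 3 = 25.755
  [4→5]: (9.59+8.64)/2 × 1 = 9.115
  Sum = 38.66 mcg/mL·h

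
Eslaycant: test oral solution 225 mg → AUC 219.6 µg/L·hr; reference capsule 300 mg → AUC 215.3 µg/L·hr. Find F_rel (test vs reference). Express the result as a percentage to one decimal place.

F_rel = (AUC_test/D_test) / (AUC_ref/D_ref)
      = (219.6/225) / (215.3/300)
      = 0.976 / 0.717667 = 1.3600 = 136.00%

F_rel = 136.0%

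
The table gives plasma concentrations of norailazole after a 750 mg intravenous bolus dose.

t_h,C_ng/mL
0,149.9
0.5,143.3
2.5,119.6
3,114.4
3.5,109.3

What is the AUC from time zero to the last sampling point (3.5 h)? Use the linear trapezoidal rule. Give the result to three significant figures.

Trapezoidal AUC_0→3.5:
  [0→0.5]: (149.9+143.3)/2 × 0.5 = 73.3
  [0.5→2.5]: (143.3+119.6)/2 × 2 = 262.9
  [2.5→3]: (119.6+114.4)/2 × 0.5 = 58.5
  [3→3.5]: (114.4+109.3)/2 × 0.5 = 55.925
  Sum = 450.625 ng/mL·h

AUC = 451 ng/mL·h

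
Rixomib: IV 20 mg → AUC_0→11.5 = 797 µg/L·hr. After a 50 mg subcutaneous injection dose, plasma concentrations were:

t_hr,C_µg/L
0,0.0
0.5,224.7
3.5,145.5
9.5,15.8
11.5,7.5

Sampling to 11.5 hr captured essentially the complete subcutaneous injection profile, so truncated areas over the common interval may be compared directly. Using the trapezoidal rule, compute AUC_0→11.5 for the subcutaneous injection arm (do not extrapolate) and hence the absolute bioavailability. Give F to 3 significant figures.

F = 0.561

Trapezoidal AUC_0→11.5 (subcutaneous injection):
  [0→0.5]: (0.0+224.7)/2 × 0.5 = 56.175
  [0.5→3.5]: (224.7+145.5)/2 × 3 = 555.3
  [3.5→9.5]: (145.5+15.8)/2 × 6 = 483.9
  [9.5→11.5]: (15.8+7.5)/2 × 2 = 23.3
  Sum = 1118.675 µg/L·hr
F = (AUC_ev/D_ev)/(AUC_iv/D_iv) = (1118.675/50)/(797/20) = 22.3735/39.85 = 0.5614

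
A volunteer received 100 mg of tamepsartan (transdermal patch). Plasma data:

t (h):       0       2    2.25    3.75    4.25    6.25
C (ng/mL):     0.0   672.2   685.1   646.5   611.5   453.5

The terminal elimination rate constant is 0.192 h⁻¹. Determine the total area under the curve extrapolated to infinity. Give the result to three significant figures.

Trapezoidal AUC_0→6.25:
  [0→2]: (0.0+672.2)/2 × 2 = 672.2
  [2→2.25]: (672.2+685.1)/2 × 0.25 = 169.6625
  [2.25→3.75]: (685.1+646.5)/2 × 1.5 = 998.7
  [3.75→4.25]: (646.5+611.5)/2 × 0.5 = 314.5
  [4.25→6.25]: (611.5+453.5)/2 × 2 = 1065.0
  Sum = 3220.0625 ng/mL·h
Extrapolated tail: C_last / k_e = 453.5 / 0.192 = 2361.979
AUC_0→∞ = 3220.0625 + 2361.979 = 5582.0415 ng/mL·h

AUC = 5580 ng/mL·h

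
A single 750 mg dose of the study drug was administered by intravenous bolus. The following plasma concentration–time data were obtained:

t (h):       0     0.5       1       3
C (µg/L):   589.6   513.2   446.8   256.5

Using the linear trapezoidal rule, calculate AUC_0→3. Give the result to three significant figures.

Trapezoidal AUC_0→3:
  [0→0.5]: (589.6+513.2)/2 × 0.5 = 275.7
  [0.5→1]: (513.2+446.8)/2 × 0.5 = 240.0
  [1→3]: (446.8+256.5)/2 × 2 = 703.3
  Sum = 1219.0 µg/L·h

AUC = 1220 µg/L·h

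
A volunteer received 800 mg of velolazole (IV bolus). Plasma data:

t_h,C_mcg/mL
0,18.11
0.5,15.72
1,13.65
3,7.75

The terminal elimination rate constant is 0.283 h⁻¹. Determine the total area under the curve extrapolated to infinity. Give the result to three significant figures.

AUC = 64.6 mcg/mL·h

Trapezoidal AUC_0→3:
  [0→0.5]: (18.11+15.72)/2 × 0.5 = 8.4575
  [0.5→1]: (15.72+13.65)/2 × 0.5 = 7.3425
  [1→3]: (13.65+7.75)/2 × 2 = 21.4
  Sum = 37.2 mcg/mL·h
Extrapolated tail: C_last / k_e = 7.75 / 0.283 = 27.385
AUC_0→∞ = 37.2 + 27.385 = 64.585 mcg/mL·h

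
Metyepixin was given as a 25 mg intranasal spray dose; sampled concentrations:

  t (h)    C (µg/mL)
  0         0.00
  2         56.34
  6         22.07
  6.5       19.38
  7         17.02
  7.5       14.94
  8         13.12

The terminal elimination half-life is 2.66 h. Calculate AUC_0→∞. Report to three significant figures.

AUC = 298 µg/mL·h

Trapezoidal AUC_0→8:
  [0→2]: (0.00+56.34)/2 × 2 = 56.34
  [2→6]: (56.34+22.07)/2 × 4 = 156.82
  [6→6.5]: (22.07+19.38)/2 × 0.5 = 10.3625
  [6.5→7]: (19.38+17.02)/2 × 0.5 = 9.1
  [7→7.5]: (17.02+14.94)/2 × 0.5 = 7.99
  [7.5→8]: (14.94+13.12)/2 × 0.5 = 7.015
  Sum = 247.6275 µg/mL·h
k_e = ln2 / t½ = 0.693147 / 2.66 = 0.2606 h^-1
Extrapolated tail: C_last / k_e = 13.12 / 0.2606 = 50.345
AUC_0→∞ = 247.6275 + 50.345 = 297.9725 µg/mL·h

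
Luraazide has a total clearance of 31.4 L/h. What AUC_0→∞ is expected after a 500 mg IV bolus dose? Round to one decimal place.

AUC = 15.9 mg/L·h

AUC_0→∞ = Dose_iv / CL
        = 500 / 31.4 = 15.9236 mg/L·h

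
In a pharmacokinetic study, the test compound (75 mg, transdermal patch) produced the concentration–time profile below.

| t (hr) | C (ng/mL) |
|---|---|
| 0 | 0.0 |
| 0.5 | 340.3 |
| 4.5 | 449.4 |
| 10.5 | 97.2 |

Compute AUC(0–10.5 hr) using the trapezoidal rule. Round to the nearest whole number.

Trapezoidal AUC_0→10.5:
  [0→0.5]: (0.0+340.3)/2 × 0.5 = 85.075
  [0.5→4.5]: (340.3+449.4)/2 × 4 = 1579.4
  [4.5→10.5]: (449.4+97.2)/2 × 6 = 1639.8
  Sum = 3304.275 ng/mL·hr

AUC = 3304 ng/mL·hr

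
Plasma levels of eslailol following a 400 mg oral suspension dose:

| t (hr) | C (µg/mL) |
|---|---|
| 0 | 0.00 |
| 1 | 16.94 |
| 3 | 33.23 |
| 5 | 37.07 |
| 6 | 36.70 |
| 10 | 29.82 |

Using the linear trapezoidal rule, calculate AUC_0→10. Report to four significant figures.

Trapezoidal AUC_0→10:
  [0→1]: (0.00+16.94)/2 × 1 = 8.47
  [1→3]: (16.94+33.23)/2 × 2 = 50.17
  [3→5]: (33.23+37.07)/2 × 2 = 70.3
  [5→6]: (37.07+36.70)/2 × 1 = 36.885
  [6→10]: (36.70+29.82)/2 × 4 = 133.04
  Sum = 298.865 µg/mL·hr

AUC = 298.9 µg/mL·hr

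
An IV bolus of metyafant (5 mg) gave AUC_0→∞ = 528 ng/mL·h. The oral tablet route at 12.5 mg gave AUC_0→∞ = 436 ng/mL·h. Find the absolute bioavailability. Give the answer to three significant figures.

F = 0.330

F = (AUC_ev / D_ev) / (AUC_iv / D_iv)
  = (436/12.5) / (528/5)
  = 34.88 / 105.6 = 0.3303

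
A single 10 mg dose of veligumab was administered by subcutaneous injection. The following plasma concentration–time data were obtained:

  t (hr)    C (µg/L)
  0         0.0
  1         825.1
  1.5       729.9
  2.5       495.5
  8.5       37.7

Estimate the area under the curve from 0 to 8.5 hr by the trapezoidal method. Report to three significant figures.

AUC = 3010 µg/L·hr

Trapezoidal AUC_0→8.5:
  [0→1]: (0.0+825.1)/2 × 1 = 412.55
  [1→1.5]: (825.1+729.9)/2 × 0.5 = 388.75
  [1.5→2.5]: (729.9+495.5)/2 × 1 = 612.7
  [2.5→8.5]: (495.5+37.7)/2 × 6 = 1599.6
  Sum = 3013.6 µg/L·hr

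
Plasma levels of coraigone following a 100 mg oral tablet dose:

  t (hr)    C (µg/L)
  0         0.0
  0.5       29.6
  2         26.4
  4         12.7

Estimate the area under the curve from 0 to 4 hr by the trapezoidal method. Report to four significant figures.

AUC = 88.50 µg/L·hr

Trapezoidal AUC_0→4:
  [0→0.5]: (0.0+29.6)/2 × 0.5 = 7.4
  [0.5→2]: (29.6+26.4)/2 × 1.5 = 42.0
  [2→4]: (26.4+12.7)/2 × 2 = 39.1
  Sum = 88.5 µg/L·hr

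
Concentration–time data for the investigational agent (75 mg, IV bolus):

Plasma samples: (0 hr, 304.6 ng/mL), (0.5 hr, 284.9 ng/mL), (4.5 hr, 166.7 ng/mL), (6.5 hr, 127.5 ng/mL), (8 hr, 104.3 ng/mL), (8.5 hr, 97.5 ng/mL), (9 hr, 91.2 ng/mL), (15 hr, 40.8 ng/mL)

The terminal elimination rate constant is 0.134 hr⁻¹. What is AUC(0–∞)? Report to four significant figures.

Trapezoidal AUC_0→15:
  [0→0.5]: (304.6+284.9)/2 × 0.5 = 147.375
  [0.5→4.5]: (284.9+166.7)/2 × 4 = 903.2
  [4.5→6.5]: (166.7+127.5)/2 × 2 = 294.2
  [6.5→8]: (127.5+104.3)/2 × 1.5 = 173.85
  [8→8.5]: (104.3+97.5)/2 × 0.5 = 50.45
  [8.5→9]: (97.5+91.2)/2 × 0.5 = 47.175
  [9→15]: (91.2+40.8)/2 × 6 = 396.0
  Sum = 2012.25 ng/mL·hr
Extrapolated tail: C_last / k_e = 40.8 / 0.134 = 304.478
AUC_0→∞ = 2012.25 + 304.478 = 2316.728 ng/mL·hr

AUC = 2317 ng/mL·hr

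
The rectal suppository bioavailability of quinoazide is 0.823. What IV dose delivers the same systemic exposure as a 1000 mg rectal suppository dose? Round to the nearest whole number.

Systemic exposure from an extravascular dose = F × D_ev, so the equivalent IV dose is F × D_ev.
D_iv = F × D_ev = 0.823 × 1000 = 823 mg

D_iv = 823 mg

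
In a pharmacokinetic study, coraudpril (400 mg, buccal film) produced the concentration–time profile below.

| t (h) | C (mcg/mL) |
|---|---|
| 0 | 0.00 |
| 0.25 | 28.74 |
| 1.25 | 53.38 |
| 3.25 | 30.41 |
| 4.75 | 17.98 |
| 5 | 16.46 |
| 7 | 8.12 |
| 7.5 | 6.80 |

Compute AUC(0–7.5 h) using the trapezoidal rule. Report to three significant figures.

Trapezoidal AUC_0→7.5:
  [0→0.25]: (0.00+28.74)/2 × 0.25 = 3.5925
  [0.25→1.25]: (28.74+53.38)/2 × 1 = 41.06
  [1.25→3.25]: (53.38+30.41)/2 × 2 = 83.79
  [3.25→4.75]: (30.41+17.98)/2 × 1.5 = 36.2925
  [4.75→5]: (17.98+16.46)/2 × 0.25 = 4.305
  [5→7]: (16.46+8.12)/2 × 2 = 24.58
  [7→7.5]: (8.12+6.80)/2 × 0.5 = 3.73
  Sum = 197.35 mcg/mL·h

AUC = 197 mcg/mL·h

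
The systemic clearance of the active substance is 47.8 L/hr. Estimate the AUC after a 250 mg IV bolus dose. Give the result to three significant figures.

AUC = 5.23 mg/L·hr

AUC_0→∞ = Dose_iv / CL
        = 250 / 47.8 = 5.23013 mg/L·hr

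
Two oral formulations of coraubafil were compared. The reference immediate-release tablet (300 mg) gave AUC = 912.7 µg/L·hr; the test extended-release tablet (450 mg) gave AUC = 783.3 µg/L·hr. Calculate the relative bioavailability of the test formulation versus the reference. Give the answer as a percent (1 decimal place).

F_rel = 57.2%

F_rel = (AUC_test/D_test) / (AUC_ref/D_ref)
      = (783.3/450) / (912.7/300)
      = 1.74067 / 3.04233 = 0.5722 = 57.22%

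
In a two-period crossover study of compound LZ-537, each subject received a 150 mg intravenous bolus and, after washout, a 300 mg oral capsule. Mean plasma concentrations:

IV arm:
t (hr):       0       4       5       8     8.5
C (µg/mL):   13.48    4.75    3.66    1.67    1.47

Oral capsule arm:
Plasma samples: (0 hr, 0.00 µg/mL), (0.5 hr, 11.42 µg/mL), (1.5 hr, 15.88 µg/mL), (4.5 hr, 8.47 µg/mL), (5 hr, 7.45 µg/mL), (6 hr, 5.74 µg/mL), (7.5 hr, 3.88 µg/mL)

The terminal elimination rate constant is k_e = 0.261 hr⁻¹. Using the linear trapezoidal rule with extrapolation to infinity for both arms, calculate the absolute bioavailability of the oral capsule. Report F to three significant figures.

F = 0.778

Trapezoidal AUC_0→8.5 (IV):
  [0→4]: (13.48+4.75)/2 × 4 = 36.46
  [4→5]: (4.75+3.66)/2 × 1 = 4.205
  [5→8]: (3.66+1.67)/2 × 3 = 7.995
  [8→8.5]: (1.67+1.47)/2 × 0.5 = 0.785
  Sum = 49.445 µg/mL·hr
IV tail: 1.47/0.261 = 5.632; AUC_iv,0→∞ = 49.445 + 5.632 = 55.077 µg/mL·hr
Trapezoidal AUC_0→7.5 (oral capsule):
  [0→0.5]: (0.00+11.42)/2 × 0.5 = 2.855
  [0.5→1.5]: (11.42+15.88)/2 × 1 = 13.65
  [1.5→4.5]: (15.88+8.47)/2 × 3 = 36.525
  [4.5→5]: (8.47+7.45)/2 × 0.5 = 3.98
  [5→6]: (7.45+5.74)/2 × 1 = 6.595
  [6→7.5]: (5.74+3.88)/2 × 1.5 = 7.215
  Sum = 70.82 µg/mL·hr
oral capsule tail: 3.88/0.261 = 14.866; AUC_ev,0→∞ = 70.82 + 14.866 = 85.686 µg/mL·hr
F = (AUC_ev/D_ev)/(AUC_iv/D_iv) = (85.686/300)/(55.077/150) = 0.28562/0.36718 = 0.7779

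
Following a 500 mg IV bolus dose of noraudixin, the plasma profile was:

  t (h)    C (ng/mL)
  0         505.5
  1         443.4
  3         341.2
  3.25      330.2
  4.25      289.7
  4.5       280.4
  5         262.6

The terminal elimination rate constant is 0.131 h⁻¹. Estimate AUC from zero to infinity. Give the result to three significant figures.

Trapezoidal AUC_0→5:
  [0→1]: (505.5+443.4)/2 × 1 = 474.45
  [1→3]: (443.4+341.2)/2 × 2 = 784.6
  [3→3.25]: (341.2+330.2)/2 × 0.25 = 83.925
  [3.25→4.25]: (330.2+289.7)/2 × 1 = 309.95
  [4.25→4.5]: (289.7+280.4)/2 × 0.25 = 71.2625
  [4.5→5]: (280.4+262.6)/2 × 0.5 = 135.75
  Sum = 1859.9375 ng/mL·h
Extrapolated tail: C_last / k_e = 262.6 / 0.131 = 2004.580
AUC_0→∞ = 1859.9375 + 2004.580 = 3864.5175 ng/mL·h

AUC = 3860 ng/mL·h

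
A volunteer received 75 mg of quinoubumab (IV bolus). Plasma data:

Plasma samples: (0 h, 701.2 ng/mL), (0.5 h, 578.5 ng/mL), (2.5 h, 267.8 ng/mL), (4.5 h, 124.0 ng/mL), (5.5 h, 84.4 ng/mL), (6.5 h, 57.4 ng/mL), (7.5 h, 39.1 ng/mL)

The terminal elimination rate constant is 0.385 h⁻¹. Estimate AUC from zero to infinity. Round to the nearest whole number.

Trapezoidal AUC_0→7.5:
  [0→0.5]: (701.2+578.5)/2 × 0.5 = 319.925
  [0.5→2.5]: (578.5+267.8)/2 × 2 = 846.3
  [2.5→4.5]: (267.8+124.0)/2 × 2 = 391.8
  [4.5→5.5]: (124.0+84.4)/2 × 1 = 104.2
  [5.5→6.5]: (84.4+57.4)/2 × 1 = 70.9
  [6.5→7.5]: (57.4+39.1)/2 × 1 = 48.25
  Sum = 1781.375 ng/mL·h
Extrapolated tail: C_last / k_e = 39.1 / 0.385 = 101.558
AUC_0→∞ = 1781.375 + 101.558 = 1882.933 ng/mL·h

AUC = 1883 ng/mL·h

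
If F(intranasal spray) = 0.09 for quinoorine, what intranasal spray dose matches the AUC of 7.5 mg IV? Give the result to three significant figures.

For equal systemic exposure: F × D_ev = D_iv
D_ev = D_iv / F = 7.5 / 0.09 = 83.3333 mg

D_intranasal = 83.3 mg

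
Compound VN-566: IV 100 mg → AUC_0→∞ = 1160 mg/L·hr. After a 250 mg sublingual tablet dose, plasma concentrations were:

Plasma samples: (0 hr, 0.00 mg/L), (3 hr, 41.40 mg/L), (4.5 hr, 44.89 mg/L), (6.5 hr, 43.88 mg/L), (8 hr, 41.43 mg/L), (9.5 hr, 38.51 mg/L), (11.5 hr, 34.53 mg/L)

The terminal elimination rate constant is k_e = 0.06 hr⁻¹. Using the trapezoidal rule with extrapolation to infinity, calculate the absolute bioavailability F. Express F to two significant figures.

F = 0.34

Trapezoidal AUC_0→11.5 (sublingual tablet):
  [0→3]: (0.00+41.40)/2 × 3 = 62.1
  [3→4.5]: (41.40+44.89)/2 × 1.5 = 64.7175
  [4.5→6.5]: (44.89+43.88)/2 × 2 = 88.77
  [6.5→8]: (43.88+41.43)/2 × 1.5 = 63.9825
  [8→9.5]: (41.43+38.51)/2 × 1.5 = 59.955
  [9.5→11.5]: (38.51+34.53)/2 × 2 = 73.04
  Sum = 412.565 mg/L·hr
Tail: C_last/k_e = 34.53/0.06 = 575.500
AUC_0→∞ (sublingual tablet) = 412.565 + 575.500 = 988.065 mg/L·hr
F = (AUC_ev/D_ev)/(AUC_iv/D_iv) = (988.065/250)/(1160/100) = 3.95226/11.6 = 0.3407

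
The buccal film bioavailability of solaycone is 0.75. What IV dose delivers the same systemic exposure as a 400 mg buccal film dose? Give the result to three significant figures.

Systemic exposure from an extravascular dose = F × D_ev, so the equivalent IV dose is F × D_ev.
D_iv = F × D_ev = 0.75 × 400 = 300 mg

D_iv = 300 mg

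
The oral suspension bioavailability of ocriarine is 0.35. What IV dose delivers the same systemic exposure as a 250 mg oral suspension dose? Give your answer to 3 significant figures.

Systemic exposure from an extravascular dose = F × D_ev, so the equivalent IV dose is F × D_ev.
D_iv = F × D_ev = 0.35 × 250 = 87.5 mg

D_iv = 87.5 mg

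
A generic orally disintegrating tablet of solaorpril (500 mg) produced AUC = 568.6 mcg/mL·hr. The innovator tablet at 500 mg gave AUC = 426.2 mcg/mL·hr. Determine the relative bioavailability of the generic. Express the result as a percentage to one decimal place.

F_rel = (AUC_test/D_test) / (AUC_ref/D_ref)
      = (568.6/500) / (426.2/500)
      = 1.1372 / 0.8524 = 1.3341 = 133.41%

F_rel = 133.4%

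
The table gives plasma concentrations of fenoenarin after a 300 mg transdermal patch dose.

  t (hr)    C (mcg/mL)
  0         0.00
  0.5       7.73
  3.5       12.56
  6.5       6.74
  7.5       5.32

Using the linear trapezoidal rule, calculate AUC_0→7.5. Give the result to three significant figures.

Trapezoidal AUC_0→7.5:
  [0→0.5]: (0.00+7.73)/2 × 0.5 = 1.9325
  [0.5→3.5]: (7.73+12.56)/2 × 3 = 30.435
  [3.5→6.5]: (12.56+6.74)/2 × 3 = 28.95
  [6.5→7.5]: (6.74+5.32)/2 × 1 = 6.03
  Sum = 67.3475 mcg/mL·hr

AUC = 67.3 mcg/mL·hr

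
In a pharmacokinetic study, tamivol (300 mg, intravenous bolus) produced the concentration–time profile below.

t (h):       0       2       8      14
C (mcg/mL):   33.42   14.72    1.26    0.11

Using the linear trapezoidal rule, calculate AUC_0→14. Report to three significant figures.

Trapezoidal AUC_0→14:
  [0→2]: (33.42+14.72)/2 × 2 = 48.14
  [2→8]: (14.72+1.26)/2 × 6 = 47.94
  [8→14]: (1.26+0.11)/2 × 6 = 4.11
  Sum = 100.19 mcg/mL·h

AUC = 100 mcg/mL·h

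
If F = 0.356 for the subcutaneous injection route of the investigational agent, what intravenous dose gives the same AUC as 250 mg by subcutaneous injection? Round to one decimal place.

Systemic exposure from an extravascular dose = F × D_ev, so the equivalent IV dose is F × D_ev.
D_iv = F × D_ev = 0.356 × 250 = 89 mg

D_iv = 89.0 mg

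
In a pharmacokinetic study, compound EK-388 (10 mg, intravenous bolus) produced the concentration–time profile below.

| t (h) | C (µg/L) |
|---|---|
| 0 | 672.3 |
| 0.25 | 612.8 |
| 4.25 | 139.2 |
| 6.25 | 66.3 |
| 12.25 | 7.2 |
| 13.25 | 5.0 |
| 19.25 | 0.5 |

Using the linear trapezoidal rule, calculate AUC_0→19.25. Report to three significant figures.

Trapezoidal AUC_0→19.25:
  [0→0.25]: (672.3+612.8)/2 × 0.25 = 160.6375
  [0.25→4.25]: (612.8+139.2)/2 × 4 = 1504.0
  [4.25→6.25]: (139.2+66.3)/2 × 2 = 205.5
  [6.25→12.25]: (66.3+7.2)/2 × 6 = 220.5
  [12.25→13.25]: (7.2+5.0)/2 × 1 = 6.1
  [13.25→19.25]: (5.0+0.5)/2 × 6 = 16.5
  Sum = 2113.2375 µg/L·h

AUC = 2110 µg/L·h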